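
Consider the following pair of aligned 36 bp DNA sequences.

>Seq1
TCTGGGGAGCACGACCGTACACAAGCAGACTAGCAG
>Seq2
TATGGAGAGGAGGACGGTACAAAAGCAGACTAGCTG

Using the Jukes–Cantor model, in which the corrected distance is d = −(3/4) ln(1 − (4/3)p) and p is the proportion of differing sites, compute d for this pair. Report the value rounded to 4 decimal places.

Mismatches occur at site 2 (C→A), site 6 (G→A), site 10 (C→G), site 12 (C→G), site 16 (C→G), site 22 (C→A), site 35 (A→T).
p = 7/36 = 0.194444.
d = −0.75 · ln(1 − (4/3)·0.194444) = −0.75 · ln(0.740741) = −0.75 · (-0.300104) = 0.2251.

0.2251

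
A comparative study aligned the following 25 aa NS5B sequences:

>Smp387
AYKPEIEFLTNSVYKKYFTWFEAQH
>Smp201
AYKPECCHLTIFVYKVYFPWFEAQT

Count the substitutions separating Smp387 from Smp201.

8

Differing sites — 6:I/C; 7:E/C; 8:F/H; 11:N/I; 12:S/F; 16:K/V; 19:T/P; 25:H/T.
That gives 8 mismatches out of 25 aligned sites, so the Hamming distance is 8.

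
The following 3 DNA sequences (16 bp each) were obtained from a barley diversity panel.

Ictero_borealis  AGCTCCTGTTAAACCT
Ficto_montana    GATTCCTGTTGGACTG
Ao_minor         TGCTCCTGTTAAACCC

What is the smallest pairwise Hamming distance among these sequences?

Pairwise Hamming distances:
  Ictero_borealis vs Ficto_montana: 7
  Ictero_borealis vs Ao_minor: 2
  Ficto_montana vs Ao_minor: 7
The smallest is 2, between Ictero_borealis and Ao_minor.

2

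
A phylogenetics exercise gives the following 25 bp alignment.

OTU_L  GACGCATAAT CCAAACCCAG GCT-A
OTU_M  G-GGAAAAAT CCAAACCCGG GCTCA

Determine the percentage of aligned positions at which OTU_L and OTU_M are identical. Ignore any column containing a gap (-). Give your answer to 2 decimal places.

82.61%

Excluding the 2 gap columns leaves 23 comparable sites.
Mismatches occur at site 3 (C/G), site 5 (C/A), site 7 (T/A), site 19 (A/G).
19 of the 23 comparable sites match, so the percent identity is 19/23 × 100 = 82.61%.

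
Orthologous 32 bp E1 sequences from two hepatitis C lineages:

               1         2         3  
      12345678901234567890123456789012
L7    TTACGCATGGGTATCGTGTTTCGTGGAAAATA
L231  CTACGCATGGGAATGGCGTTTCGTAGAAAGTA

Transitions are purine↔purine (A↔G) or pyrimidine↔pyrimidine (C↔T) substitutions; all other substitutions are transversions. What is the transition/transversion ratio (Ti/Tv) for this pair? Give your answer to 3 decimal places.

2.000

Differing sites — 1:T/C (Ti); 12:T/A (Tv); 15:C/G (Tv); 17:T/C (Ti); 25:G/A (Ti); 30:A/G (Ti).
Of the 6 differences, 4 transitions and 2 transversions, so Ti/Tv = 4/2 = 2.000.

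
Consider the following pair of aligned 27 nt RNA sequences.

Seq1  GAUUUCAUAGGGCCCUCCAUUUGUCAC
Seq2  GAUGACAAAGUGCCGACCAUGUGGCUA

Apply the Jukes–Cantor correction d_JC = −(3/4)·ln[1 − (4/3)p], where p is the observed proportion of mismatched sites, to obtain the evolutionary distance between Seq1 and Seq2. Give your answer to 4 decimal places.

The sequences differ at positions 4 (U/G), 5 (U/A), 8 (U/A), 11 (G/U), 15 (C/G), 16 (U/A), 21 (U/G), 24 (U/G), 26 (A/U), 27 (C/A).
p = 10/27 = 0.370370.
d = −0.75 · ln(1 − (4/3)·0.370370) = −0.75 · ln(0.506173) = −0.75 · (-0.680877) = 0.5107.

0.5107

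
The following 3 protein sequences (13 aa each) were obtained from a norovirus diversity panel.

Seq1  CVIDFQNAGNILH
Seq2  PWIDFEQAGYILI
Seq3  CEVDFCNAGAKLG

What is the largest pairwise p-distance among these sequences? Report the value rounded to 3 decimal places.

0.615

Pairwise Hamming distances:
  Seq1 vs Seq2: 6
  Seq1 vs Seq3: 6
  Seq2 vs Seq3: 8
The largest is 8 mismatches, between Seq2 and Seq3; p = 8/13 = 0.615.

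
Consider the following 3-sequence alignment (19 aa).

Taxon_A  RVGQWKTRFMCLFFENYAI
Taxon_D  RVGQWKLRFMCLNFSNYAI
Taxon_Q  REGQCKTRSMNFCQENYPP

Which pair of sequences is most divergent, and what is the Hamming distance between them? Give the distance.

Pairwise Hamming distances:
  Taxon_A vs Taxon_D: 3
  Taxon_A vs Taxon_Q: 9
  Taxon_D vs Taxon_Q: 11
The largest is 11, between Taxon_D and Taxon_Q.

11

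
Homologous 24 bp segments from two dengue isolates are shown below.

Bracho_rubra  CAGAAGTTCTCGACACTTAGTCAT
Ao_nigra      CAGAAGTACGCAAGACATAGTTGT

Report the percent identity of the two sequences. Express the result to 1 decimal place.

70.8%

The sequences differ at positions 8 (T/A), 10 (T/G), 12 (G/A), 14 (C/G), 17 (T/A), 22 (C/T), 23 (A/G).
17 of the 24 sites match, so the percent identity is 17/24 × 100 = 70.8%.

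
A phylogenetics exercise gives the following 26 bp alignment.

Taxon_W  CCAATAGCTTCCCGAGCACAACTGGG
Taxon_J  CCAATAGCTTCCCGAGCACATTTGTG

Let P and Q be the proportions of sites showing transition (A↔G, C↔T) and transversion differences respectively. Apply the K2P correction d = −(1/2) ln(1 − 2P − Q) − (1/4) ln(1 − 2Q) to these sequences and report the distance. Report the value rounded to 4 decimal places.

Differing sites — 21:A/T (Tv); 22:C/T (Ti); 25:G/T (Tv).
Of the 3 differences, 1 transition and 2 transversions over 26 sites: P = 1/26 = 0.038462, Q = 2/26 = 0.076923.
d = −0.5·ln(0.846153) − 0.25·ln(0.846154) = −0.5·(-0.167055) − 0.25·(-0.167054) = 0.1253.

0.1253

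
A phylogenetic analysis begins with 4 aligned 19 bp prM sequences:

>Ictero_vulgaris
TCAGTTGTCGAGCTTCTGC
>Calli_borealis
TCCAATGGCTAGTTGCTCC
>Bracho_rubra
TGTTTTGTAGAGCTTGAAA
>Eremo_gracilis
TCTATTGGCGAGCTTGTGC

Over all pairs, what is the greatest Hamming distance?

Pairwise Hamming distances:
  Ictero_vulgaris vs Calli_borealis: 8
  Ictero_vulgaris vs Bracho_rubra: 8
  Ictero_vulgaris vs Eremo_gracilis: 4
  Calli_borealis vs Bracho_rubra: 13
  Calli_borealis vs Eremo_gracilis: 7
  Bracho_rubra vs Eremo_gracilis: 7
The largest is 13, between Calli_borealis and Bracho_rubra.

13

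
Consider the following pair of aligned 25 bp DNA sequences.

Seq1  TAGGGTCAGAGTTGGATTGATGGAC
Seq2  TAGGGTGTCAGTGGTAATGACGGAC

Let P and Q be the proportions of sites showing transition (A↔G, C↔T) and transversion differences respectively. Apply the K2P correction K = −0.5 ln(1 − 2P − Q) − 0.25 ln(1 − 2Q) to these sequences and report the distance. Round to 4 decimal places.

0.3563

Mismatches occur at site 7 (C↔G, transversion), site 8 (A↔T, transversion), site 9 (G↔C, transversion), site 13 (T↔G, transversion), site 15 (G↔T, transversion), site 17 (T↔A, transversion), site 21 (T↔C, transition).
Of the 7 differences, 1 transition and 6 transversions over 25 sites: P = 1/25 = 0.040000, Q = 6/25 = 0.240000.
d = −0.5·ln(0.680000) − 0.25·ln(0.520000) = −0.5·(-0.385662) − 0.25·(-0.653926) = 0.3563.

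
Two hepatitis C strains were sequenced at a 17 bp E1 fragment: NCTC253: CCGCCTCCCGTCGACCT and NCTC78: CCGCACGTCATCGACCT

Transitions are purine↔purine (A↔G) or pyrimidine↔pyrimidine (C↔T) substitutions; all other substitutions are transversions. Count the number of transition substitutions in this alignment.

3

The sequences differ at positions 5 (C/A, transversion), 6 (T/C, transition), 7 (C/G, transversion), 8 (C/T, transition), 10 (G/A, transition).
Of the 5 differences, 3 transitions and 2 transversions, so the answer is 3.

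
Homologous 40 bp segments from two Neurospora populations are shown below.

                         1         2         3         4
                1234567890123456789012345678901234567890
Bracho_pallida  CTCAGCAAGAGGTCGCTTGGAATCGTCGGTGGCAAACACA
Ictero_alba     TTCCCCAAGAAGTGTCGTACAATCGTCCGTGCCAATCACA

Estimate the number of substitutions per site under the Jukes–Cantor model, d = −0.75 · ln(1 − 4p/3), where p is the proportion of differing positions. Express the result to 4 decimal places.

Differing sites — 1:C/T; 4:A/C; 5:G/C; 11:G/A; 14:C/G; 15:G/T; 17:T/G; 19:G/A; 20:G/C; 28:G/C; 32:G/C; 36:A/T.
p = 12/40 = 0.300000.
d = −0.75 · ln(1 − (4/3)·0.300000) = −0.75 · ln(0.600000) = −0.75 · (-0.510826) = 0.3831.

0.3831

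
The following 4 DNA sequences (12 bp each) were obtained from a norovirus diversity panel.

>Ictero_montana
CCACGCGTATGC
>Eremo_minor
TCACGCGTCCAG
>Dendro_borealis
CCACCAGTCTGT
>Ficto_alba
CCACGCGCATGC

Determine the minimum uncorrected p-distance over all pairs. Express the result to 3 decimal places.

0.083

Pairwise Hamming distances:
  Ictero_montana vs Eremo_minor: 5
  Ictero_montana vs Dendro_borealis: 4
  Ictero_montana vs Ficto_alba: 1
  Eremo_minor vs Dendro_borealis: 6
  Eremo_minor vs Ficto_alba: 6
  Dendro_borealis vs Ficto_alba: 5
The smallest is 1 mismatch, between Ictero_montana and Ficto_alba; p = 1/12 = 0.083.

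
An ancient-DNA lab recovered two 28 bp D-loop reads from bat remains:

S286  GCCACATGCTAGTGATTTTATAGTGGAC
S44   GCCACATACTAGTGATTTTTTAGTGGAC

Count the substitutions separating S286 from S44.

2

Differing sites — 8:G/A; 20:A/T.
That gives 2 mismatches out of 28 aligned sites, so the Hamming distance is 2.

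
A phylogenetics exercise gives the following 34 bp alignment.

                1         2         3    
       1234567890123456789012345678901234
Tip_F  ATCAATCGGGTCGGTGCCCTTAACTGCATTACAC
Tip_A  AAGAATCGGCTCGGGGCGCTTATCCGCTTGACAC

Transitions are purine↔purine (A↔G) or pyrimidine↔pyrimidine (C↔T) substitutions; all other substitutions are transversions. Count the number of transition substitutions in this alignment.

1

Mismatches occur at site 2 (T/A, transversion), site 3 (C/G, transversion), site 10 (G/C, transversion), site 15 (T/G, transversion), site 18 (C/G, transversion), site 23 (A/T, transversion), site 25 (T/C, transition), site 28 (A/T, transversion), site 30 (T/G, transversion).
Of the 9 differences, 1 transition and 8 transversions, so the answer is 1.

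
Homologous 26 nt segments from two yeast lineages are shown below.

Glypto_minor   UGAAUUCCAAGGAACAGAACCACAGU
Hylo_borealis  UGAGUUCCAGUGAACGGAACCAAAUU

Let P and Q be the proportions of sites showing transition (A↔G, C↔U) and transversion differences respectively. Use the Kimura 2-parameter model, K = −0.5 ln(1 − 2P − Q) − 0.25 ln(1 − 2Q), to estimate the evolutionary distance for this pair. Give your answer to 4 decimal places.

Differing sites — 4:A/G (Ti); 10:A/G (Ti); 11:G/U (Tv); 16:A/G (Ti); 23:C/A (Tv); 25:G/U (Tv).
Of the 6 differences, 3 transitions and 3 transversions over 26 sites: P = 3/26 = 0.115385, Q = 3/26 = 0.115385.
d = −0.5·ln(0.653845) − 0.25·ln(0.769230) = −0.5·(-0.424885) − 0.25·(-0.262365) = 0.2780.

0.2780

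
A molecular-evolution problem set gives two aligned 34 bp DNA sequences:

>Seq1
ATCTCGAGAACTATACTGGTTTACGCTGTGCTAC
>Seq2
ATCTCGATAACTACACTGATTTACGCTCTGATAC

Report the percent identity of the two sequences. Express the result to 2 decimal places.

Differing sites — 8:G/T; 14:T/C; 19:G/A; 28:G/C; 31:C/A.
29 of the 34 sites match, so the percent identity is 29/34 × 100 = 85.29%.

85.29%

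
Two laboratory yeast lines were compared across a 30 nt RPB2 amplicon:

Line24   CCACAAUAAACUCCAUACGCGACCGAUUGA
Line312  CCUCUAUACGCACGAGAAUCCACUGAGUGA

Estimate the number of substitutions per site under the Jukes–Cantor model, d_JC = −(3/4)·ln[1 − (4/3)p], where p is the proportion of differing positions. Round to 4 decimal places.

The sequences differ at positions 3 (A/U), 5 (A/U), 9 (A/C), 10 (A/G), 12 (U/A), 14 (C/G), 16 (U/G), 18 (C/A), 19 (G/U), 21 (G/C), 24 (C/U), 27 (U/G).
p = 12/30 = 0.400000.
d = −0.75 · ln(1 − (4/3)·0.400000) = −0.75 · ln(0.466667) = −0.75 · (-0.762139) = 0.5716.

0.5716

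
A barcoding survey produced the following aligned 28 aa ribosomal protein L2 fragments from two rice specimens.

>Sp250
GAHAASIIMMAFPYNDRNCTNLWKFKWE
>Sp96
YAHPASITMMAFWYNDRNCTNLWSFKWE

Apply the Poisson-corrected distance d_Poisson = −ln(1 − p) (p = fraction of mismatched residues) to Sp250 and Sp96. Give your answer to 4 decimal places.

Mismatches occur at site 1 (G→Y), site 4 (A→P), site 8 (I→T), site 13 (P→W), site 24 (K→S).
p = 5/28 = 0.178571.
d = −ln(1 − 0.178571) = −ln(0.821429) = 0.1967.

0.1967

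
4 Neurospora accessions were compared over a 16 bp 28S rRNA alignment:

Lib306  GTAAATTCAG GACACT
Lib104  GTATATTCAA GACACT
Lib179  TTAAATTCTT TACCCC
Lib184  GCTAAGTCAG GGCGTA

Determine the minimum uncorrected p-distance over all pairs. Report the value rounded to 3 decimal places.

Pairwise Hamming distances:
  Lib306 vs Lib104: 2
  Lib306 vs Lib179: 6
  Lib306 vs Lib184: 7
  Lib104 vs Lib179: 7
  Lib104 vs Lib184: 9
  Lib179 vs Lib184: 11
The smallest is 2 mismatches, between Lib306 and Lib104; p = 2/16 = 0.125.

0.125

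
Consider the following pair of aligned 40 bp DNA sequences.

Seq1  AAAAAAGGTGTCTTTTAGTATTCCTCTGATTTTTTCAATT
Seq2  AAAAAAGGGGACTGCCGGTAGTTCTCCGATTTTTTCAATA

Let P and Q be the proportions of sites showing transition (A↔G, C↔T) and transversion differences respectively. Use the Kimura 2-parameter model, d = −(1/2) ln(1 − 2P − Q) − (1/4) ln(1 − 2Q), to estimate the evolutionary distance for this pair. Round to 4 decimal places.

Differing sites — 9:T/G (Tv); 11:T/A (Tv); 14:T/G (Tv); 15:T/C (Ti); 16:T/C (Ti); 17:A/G (Ti); 21:T/G (Tv); 23:C/T (Ti); 27:T/C (Ti); 40:T/A (Tv).
Of the 10 differences, 5 transitions and 5 transversions over 40 sites: P = 5/40 = 0.125000, Q = 5/40 = 0.125000.
d = −0.5·ln(0.625000) − 0.25·ln(0.750000) = −0.5·(-0.470004) − 0.25·(-0.287682) = 0.3069.

0.3069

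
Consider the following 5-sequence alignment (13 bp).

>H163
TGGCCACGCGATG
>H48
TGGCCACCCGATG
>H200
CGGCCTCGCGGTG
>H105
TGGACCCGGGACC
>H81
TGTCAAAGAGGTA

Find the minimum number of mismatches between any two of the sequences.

Pairwise Hamming distances:
  H163 vs H48: 1
  H163 vs H200: 3
  H163 vs H105: 5
  H163 vs H81: 6
  H48 vs H200: 4
  H48 vs H105: 6
  H48 vs H81: 7
  H200 vs H105: 7
  H200 vs H81: 7
  H105 vs H81: 9
The smallest is 1, between H163 and H48.

1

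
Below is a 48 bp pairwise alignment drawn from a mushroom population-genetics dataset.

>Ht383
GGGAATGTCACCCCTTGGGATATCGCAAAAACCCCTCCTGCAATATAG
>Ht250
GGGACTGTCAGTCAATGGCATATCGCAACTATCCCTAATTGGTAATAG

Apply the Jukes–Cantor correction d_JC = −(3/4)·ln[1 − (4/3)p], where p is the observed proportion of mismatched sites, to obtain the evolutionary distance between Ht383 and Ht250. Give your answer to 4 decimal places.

0.4408

Mismatches occur at site 5 (A/C), site 11 (C/G), site 12 (C/T), site 14 (C/A), site 15 (T/A), site 19 (G/C), site 29 (A/C), site 30 (A/T), site 32 (C/T), site 37 (C/A), site 38 (C/A), site 40 (G/T), site 41 (C/G), site 42 (A/G), site 43 (A/T), site 44 (T/A).
p = 16/48 = 0.333333.
d = −0.75 · ln(1 − (4/3)·0.333333) = −0.75 · ln(0.555556) = −0.75 · (-0.587786) = 0.4408.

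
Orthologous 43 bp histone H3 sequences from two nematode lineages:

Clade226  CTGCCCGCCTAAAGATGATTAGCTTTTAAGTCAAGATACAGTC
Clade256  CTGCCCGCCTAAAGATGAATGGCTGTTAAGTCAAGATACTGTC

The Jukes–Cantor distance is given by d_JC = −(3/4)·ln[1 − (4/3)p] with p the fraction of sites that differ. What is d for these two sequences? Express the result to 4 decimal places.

0.0993

Differing sites — 19:T/A; 21:A/G; 25:T/G; 40:A/T.
p = 4/43 = 0.093023.
d = −0.75 · ln(1 − (4/3)·0.093023) = −0.75 · ln(0.875969) = −0.75 · (-0.132425) = 0.0993.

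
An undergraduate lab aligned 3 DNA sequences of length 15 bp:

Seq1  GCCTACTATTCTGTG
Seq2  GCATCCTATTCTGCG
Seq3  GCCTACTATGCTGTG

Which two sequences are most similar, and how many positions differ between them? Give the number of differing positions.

1

Pairwise Hamming distances:
  Seq1 vs Seq2: 3
  Seq1 vs Seq3: 1
  Seq2 vs Seq3: 4
The smallest is 1, between Seq1 and Seq3.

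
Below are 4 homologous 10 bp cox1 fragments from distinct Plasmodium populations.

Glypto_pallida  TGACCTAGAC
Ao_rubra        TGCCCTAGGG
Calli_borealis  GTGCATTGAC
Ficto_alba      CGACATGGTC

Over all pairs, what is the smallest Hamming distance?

3

Pairwise Hamming distances:
  Glypto_pallida vs Ao_rubra: 3
  Glypto_pallida vs Calli_borealis: 5
  Glypto_pallida vs Ficto_alba: 4
  Ao_rubra vs Calli_borealis: 7
  Ao_rubra vs Ficto_alba: 6
  Calli_borealis vs Ficto_alba: 5
The smallest is 3, between Glypto_pallida and Ao_rubra.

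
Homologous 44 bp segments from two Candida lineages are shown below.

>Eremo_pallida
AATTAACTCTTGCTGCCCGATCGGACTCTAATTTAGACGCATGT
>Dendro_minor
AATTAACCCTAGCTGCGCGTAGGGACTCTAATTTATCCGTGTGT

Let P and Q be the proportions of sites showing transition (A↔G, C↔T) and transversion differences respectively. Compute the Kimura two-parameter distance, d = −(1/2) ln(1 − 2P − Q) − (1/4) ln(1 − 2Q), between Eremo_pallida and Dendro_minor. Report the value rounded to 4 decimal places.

0.2708

Differing sites — 8:T/C (Ti); 11:T/A (Tv); 17:C/G (Tv); 20:A/T (Tv); 21:T/A (Tv); 22:C/G (Tv); 36:G/T (Tv); 37:A/C (Tv); 40:C/T (Ti); 41:A/G (Ti).
Of the 10 differences, 3 transitions and 7 transversions over 44 sites: P = 3/44 = 0.068182, Q = 7/44 = 0.159091.
d = −0.5·ln(0.704545) − 0.25·ln(0.681818) = −0.5·(-0.350203) − 0.25·(-0.382993) = 0.2708.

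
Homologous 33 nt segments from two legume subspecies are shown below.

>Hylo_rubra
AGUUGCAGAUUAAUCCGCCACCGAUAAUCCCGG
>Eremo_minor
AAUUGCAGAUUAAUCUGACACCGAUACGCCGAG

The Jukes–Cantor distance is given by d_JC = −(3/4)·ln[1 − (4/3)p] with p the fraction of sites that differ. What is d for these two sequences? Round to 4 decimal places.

The sequences differ at positions 2 (G/A), 16 (C/U), 18 (C/A), 27 (A/C), 28 (U/G), 31 (C/G), 32 (G/A).
p = 7/33 = 0.212121.
d = −0.75 · ln(1 − (4/3)·0.212121) = −0.75 · ln(0.717172) = −0.75 · (-0.332440) = 0.2493.

0.2493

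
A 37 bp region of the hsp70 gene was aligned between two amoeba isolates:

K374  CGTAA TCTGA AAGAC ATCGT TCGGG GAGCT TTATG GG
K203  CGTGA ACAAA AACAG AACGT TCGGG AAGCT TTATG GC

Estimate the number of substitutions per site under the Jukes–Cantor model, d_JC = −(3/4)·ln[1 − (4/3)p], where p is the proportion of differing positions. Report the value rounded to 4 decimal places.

Differing sites — 4:A/G; 6:T/A; 8:T/A; 9:G/A; 13:G/C; 15:C/G; 17:T/A; 26:G/A; 37:G/C.
p = 9/37 = 0.243243.
d = −0.75 · ln(1 − (4/3)·0.243243) = −0.75 · ln(0.675676) = −0.75 · (-0.392042) = 0.2940.

0.2940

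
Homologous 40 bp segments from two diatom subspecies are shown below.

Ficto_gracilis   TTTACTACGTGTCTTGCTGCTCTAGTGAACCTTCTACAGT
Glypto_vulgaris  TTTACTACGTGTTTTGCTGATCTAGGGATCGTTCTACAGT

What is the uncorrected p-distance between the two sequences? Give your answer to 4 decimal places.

0.1250

Mismatches occur at site 13 (C→T), site 20 (C→A), site 26 (T→G), site 29 (A→T), site 31 (C→G).
There are 5 differences over 40 sites, so p = 5/40 = 0.1250.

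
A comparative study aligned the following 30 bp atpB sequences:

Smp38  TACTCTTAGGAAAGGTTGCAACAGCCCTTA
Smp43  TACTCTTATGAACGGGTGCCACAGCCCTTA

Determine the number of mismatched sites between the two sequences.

The sequences differ at positions 9 (G/T), 13 (A/C), 16 (T/G), 20 (A/C).
That gives 4 mismatches out of 30 aligned sites, so the Hamming distance is 4.

4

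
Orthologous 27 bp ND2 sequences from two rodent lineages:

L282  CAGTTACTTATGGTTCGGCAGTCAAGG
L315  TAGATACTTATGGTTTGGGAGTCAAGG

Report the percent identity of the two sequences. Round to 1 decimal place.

The sequences differ at positions 1 (C/T), 4 (T/A), 16 (C/T), 19 (C/G).
23 of the 27 sites match, so the percent identity is 23/27 × 100 = 85.2%.

85.2%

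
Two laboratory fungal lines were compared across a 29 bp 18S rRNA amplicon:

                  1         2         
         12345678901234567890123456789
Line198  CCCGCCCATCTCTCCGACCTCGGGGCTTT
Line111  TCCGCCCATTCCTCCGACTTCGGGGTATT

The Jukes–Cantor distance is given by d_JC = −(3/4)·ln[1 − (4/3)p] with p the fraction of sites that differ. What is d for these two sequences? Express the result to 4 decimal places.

0.2421

Differing sites — 1:C/T; 10:C/T; 11:T/C; 19:C/T; 26:C/T; 27:T/A.
p = 6/29 = 0.206897.
d = −0.75 · ln(1 − (4/3)·0.206897) = −0.75 · ln(0.724137) = −0.75 · (-0.322775) = 0.2421.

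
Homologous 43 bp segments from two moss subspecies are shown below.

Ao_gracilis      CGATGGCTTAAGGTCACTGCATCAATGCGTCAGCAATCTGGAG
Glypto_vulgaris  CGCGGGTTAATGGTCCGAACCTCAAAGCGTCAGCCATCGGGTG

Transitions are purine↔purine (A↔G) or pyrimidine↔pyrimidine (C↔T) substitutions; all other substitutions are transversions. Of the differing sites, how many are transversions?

Mismatches occur at site 3 (A/C, transversion), site 4 (T/G, transversion), site 7 (C/T, transition), site 9 (T/A, transversion), site 11 (A/T, transversion), site 16 (A/C, transversion), site 17 (C/G, transversion), site 18 (T/A, transversion), site 19 (G/A, transition), site 21 (A/C, transversion), site 26 (T/A, transversion), site 35 (A/C, transversion), site 39 (T/G, transversion), site 42 (A/T, transversion).
Of the 14 differences, 2 transitions and 12 transversions, so the answer is 12.

12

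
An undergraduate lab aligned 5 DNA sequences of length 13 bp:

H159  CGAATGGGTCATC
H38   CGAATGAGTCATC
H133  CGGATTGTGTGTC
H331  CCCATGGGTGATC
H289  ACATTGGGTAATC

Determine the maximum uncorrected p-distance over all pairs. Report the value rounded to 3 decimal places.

Pairwise Hamming distances:
  H159 vs H38: 1
  H159 vs H133: 6
  H159 vs H331: 3
  H159 vs H289: 4
  H38 vs H133: 7
  H38 vs H331: 4
  H38 vs H289: 5
  H133 vs H331: 7
  H133 vs H289: 9
  H331 vs H289: 4
The largest is 9 mismatches, between H133 and H289; p = 9/13 = 0.692.

0.692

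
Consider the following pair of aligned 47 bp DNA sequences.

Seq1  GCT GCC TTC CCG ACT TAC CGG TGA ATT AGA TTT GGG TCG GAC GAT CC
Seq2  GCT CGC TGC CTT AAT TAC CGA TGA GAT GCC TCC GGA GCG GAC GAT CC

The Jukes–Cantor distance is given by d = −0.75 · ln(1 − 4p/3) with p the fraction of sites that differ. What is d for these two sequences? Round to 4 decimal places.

Mismatches occur at site 4 (G/C), site 5 (C/G), site 8 (T/G), site 11 (C/T), site 12 (G/T), site 14 (C/A), site 21 (G/A), site 25 (A/G), site 26 (T/A), site 28 (A/G), site 29 (G/C), site 30 (A/C), site 32 (T/C), site 33 (T/C), site 36 (G/A), site 37 (T/G).
p = 16/47 = 0.340426.
d = −0.75 · ln(1 − (4/3)·0.340426) = −0.75 · ln(0.546099) = −0.75 · (-0.604955) = 0.4537.

0.4537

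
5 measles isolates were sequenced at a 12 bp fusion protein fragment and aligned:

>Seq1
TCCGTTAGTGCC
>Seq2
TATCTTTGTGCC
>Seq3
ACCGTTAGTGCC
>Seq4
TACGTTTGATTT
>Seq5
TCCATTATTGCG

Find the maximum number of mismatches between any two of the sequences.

8

Pairwise Hamming distances:
  Seq1 vs Seq2: 4
  Seq1 vs Seq3: 1
  Seq1 vs Seq4: 6
  Seq1 vs Seq5: 3
  Seq2 vs Seq3: 5
  Seq2 vs Seq4: 6
  Seq2 vs Seq5: 6
  Seq3 vs Seq4: 7
  Seq3 vs Seq5: 4
  Seq4 vs Seq5: 8
The largest is 8, between Seq4 and Seq5.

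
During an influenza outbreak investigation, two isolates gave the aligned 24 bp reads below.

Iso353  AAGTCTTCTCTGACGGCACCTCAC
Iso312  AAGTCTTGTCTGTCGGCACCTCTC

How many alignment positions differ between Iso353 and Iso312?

Mismatches occur at site 8 (C↔G), site 13 (A↔T), site 23 (A↔T).
That gives 3 mismatches out of 24 aligned sites, so the Hamming distance is 3.

3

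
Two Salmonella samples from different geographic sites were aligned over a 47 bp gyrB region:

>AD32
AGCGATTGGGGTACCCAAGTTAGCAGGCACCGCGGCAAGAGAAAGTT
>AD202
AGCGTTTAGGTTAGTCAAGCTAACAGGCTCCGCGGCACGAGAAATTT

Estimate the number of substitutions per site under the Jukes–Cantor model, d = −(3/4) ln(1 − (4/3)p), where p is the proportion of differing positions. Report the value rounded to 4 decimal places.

Differing sites — 5:A/T; 8:G/A; 11:G/T; 14:C/G; 15:C/T; 20:T/C; 23:G/A; 29:A/T; 38:A/C; 45:G/T.
p = 10/47 = 0.212766.
d = −0.75 · ln(1 − (4/3)·0.212766) = −0.75 · ln(0.716312) = −0.75 · (-0.333639) = 0.2502.

0.2502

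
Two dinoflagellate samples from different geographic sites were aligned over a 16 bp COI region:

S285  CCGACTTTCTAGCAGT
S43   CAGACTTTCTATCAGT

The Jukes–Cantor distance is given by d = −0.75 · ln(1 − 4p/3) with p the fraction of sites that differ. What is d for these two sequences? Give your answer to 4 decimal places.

0.1367

The sequences differ at positions 2 (C/A), 12 (G/T).
p = 2/16 = 0.125000.
d = −0.75 · ln(1 − (4/3)·0.125000) = −0.75 · ln(0.833333) = −0.75 · (-0.182322) = 0.1367.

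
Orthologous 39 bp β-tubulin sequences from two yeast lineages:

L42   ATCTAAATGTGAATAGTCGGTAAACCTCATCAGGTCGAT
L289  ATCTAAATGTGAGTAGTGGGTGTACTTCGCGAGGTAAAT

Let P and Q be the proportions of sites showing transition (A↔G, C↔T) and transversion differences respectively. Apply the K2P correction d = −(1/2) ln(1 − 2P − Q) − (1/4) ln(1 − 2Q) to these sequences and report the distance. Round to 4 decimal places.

The sequences differ at positions 13 (A/G, transition), 18 (C/G, transversion), 22 (A/G, transition), 23 (A/T, transversion), 26 (C/T, transition), 29 (A/G, transition), 30 (T/C, transition), 31 (C/G, transversion), 36 (C/A, transversion), 37 (G/A, transition).
Of the 10 differences, 6 transitions and 4 transversions over 39 sites: P = 6/39 = 0.153846, Q = 4/39 = 0.102564.
d = −0.5·ln(0.589744) − 0.25·ln(0.794872) = −0.5·(-0.528067) − 0.25·(-0.229574) = 0.3214.

0.3214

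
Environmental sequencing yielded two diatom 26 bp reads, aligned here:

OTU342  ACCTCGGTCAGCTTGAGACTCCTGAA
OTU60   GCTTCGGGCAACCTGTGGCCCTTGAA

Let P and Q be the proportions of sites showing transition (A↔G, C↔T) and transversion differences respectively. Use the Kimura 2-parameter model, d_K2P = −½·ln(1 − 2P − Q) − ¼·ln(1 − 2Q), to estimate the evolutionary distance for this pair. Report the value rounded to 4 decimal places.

0.5195

Mismatches occur at site 1 (A↔G, transition), site 3 (C↔T, transition), site 8 (T↔G, transversion), site 11 (G↔A, transition), site 13 (T↔C, transition), site 16 (A↔T, transversion), site 18 (A↔G, transition), site 20 (T↔C, transition), site 22 (C↔T, transition).
Of the 9 differences, 7 transitions and 2 transversions over 26 sites: P = 7/26 = 0.269231, Q = 2/26 = 0.076923.
d = −0.5·ln(0.384615) − 0.25·ln(0.846154) = −0.5·(-0.955512) − 0.25·(-0.167054) = 0.5195.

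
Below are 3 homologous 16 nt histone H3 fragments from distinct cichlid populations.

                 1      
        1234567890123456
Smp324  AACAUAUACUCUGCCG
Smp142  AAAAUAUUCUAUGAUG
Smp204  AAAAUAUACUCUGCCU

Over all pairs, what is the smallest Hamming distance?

2

Pairwise Hamming distances:
  Smp324 vs Smp142: 5
  Smp324 vs Smp204: 2
  Smp142 vs Smp204: 5
The smallest is 2, between Smp324 and Smp204.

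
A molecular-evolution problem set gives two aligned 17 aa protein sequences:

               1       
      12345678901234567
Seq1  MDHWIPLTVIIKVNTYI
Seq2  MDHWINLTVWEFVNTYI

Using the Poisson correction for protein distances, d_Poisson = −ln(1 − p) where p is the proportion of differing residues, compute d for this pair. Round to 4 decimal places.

The sequences differ at positions 6 (P/N), 10 (I/W), 11 (I/E), 12 (K/F).
p = 4/17 = 0.235294.
d = −ln(1 − 0.235294) = −ln(0.764706) = 0.2683.

0.2683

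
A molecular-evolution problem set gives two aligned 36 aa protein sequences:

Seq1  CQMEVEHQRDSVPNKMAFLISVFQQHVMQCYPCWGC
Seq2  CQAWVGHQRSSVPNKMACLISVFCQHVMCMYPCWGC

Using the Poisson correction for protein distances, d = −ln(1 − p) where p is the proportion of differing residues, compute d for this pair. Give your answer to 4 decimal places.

Mismatches occur at site 3 (M→A), site 4 (E→W), site 6 (E→G), site 10 (D→S), site 18 (F→C), site 24 (Q→C), site 29 (Q→C), site 30 (C→M).
p = 8/36 = 0.222222.
d = −ln(1 − 0.222222) = −ln(0.777778) = 0.2513.

0.2513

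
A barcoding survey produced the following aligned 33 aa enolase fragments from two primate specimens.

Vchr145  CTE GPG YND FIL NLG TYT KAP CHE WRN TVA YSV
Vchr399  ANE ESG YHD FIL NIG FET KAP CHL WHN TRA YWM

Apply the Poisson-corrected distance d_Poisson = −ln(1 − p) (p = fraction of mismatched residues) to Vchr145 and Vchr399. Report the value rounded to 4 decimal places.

0.5008

Differing sites — 1:C/A; 2:T/N; 4:G/E; 5:P/S; 8:N/H; 14:L/I; 16:T/F; 17:Y/E; 24:E/L; 26:R/H; 29:V/R; 32:S/W; 33:V/M.
p = 13/33 = 0.393939.
d = −ln(1 − 0.393939) = −ln(0.606061) = 0.5008.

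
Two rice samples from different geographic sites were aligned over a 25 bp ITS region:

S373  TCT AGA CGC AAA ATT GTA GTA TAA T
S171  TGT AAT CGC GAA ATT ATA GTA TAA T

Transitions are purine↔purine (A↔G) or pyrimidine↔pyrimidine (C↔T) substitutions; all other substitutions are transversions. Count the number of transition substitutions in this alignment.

Differing sites — 2:C/G (Tv); 5:G/A (Ti); 6:A/T (Tv); 10:A/G (Ti); 16:G/A (Ti).
Of the 5 differences, 3 transitions and 2 transversions, so the answer is 3.

3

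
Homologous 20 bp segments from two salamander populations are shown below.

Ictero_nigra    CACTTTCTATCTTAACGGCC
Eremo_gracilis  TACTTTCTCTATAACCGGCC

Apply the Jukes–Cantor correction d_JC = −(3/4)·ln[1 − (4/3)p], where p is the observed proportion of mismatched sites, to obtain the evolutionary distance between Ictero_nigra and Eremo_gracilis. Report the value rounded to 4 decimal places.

0.3041

The sequences differ at positions 1 (C/T), 9 (A/C), 11 (C/A), 13 (T/A), 15 (A/C).
p = 5/20 = 0.250000.
d = −0.75 · ln(1 − (4/3)·0.250000) = −0.75 · ln(0.666667) = −0.75 · (-0.405465) = 0.3041.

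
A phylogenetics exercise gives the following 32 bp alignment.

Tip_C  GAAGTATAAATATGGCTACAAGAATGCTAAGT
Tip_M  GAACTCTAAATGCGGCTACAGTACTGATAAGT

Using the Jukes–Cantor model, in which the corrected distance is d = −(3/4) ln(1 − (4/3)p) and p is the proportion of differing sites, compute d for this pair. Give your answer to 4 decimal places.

The sequences differ at positions 4 (G/C), 6 (A/C), 12 (A/G), 13 (T/C), 21 (A/G), 22 (G/T), 24 (A/C), 27 (C/A).
p = 8/32 = 0.250000.
d = −0.75 · ln(1 − (4/3)·0.250000) = −0.75 · ln(0.666667) = −0.75 · (-0.405465) = 0.3041.

0.3041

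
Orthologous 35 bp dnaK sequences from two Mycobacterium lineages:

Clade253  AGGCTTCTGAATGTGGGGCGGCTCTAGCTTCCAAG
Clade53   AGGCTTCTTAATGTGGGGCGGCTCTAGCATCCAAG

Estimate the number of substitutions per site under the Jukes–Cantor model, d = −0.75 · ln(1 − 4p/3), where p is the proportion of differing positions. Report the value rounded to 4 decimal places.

Mismatches occur at site 9 (G/T), site 29 (T/A).
p = 2/35 = 0.057143.
d = −0.75 · ln(1 − (4/3)·0.057143) = −0.75 · ln(0.923809) = −0.75 · (-0.079250) = 0.0594.

0.0594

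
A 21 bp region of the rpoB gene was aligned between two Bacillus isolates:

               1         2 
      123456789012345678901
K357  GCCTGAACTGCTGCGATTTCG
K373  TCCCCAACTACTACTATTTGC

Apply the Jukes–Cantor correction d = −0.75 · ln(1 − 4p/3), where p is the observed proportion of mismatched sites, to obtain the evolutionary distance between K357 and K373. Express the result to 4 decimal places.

Differing sites — 1:G/T; 4:T/C; 5:G/C; 10:G/A; 13:G/A; 15:G/T; 20:C/G; 21:G/C.
p = 8/21 = 0.380952.
d = −0.75 · ln(1 − (4/3)·0.380952) = −0.75 · ln(0.492064) = −0.75 · (-0.709146) = 0.5319.

0.5319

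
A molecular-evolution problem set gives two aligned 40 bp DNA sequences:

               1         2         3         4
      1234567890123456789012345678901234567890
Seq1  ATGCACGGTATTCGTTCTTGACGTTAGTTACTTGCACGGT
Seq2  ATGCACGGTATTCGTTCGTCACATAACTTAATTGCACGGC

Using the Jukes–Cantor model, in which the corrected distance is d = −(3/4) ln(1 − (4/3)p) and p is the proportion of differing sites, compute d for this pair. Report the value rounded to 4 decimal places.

Differing sites — 18:T/G; 20:G/C; 23:G/A; 25:T/A; 27:G/C; 31:C/A; 40:T/C.
p = 7/40 = 0.175000.
d = −0.75 · ln(1 − (4/3)·0.175000) = −0.75 · ln(0.766667) = −0.75 · (-0.265703) = 0.1993.

0.1993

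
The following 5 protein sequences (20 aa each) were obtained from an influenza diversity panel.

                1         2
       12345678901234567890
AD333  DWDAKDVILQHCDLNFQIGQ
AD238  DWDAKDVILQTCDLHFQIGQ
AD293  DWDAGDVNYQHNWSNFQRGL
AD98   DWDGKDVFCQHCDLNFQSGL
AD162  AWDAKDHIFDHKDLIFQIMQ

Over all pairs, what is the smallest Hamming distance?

2

Pairwise Hamming distances:
  AD333 vs AD238: 2
  AD333 vs AD293: 8
  AD333 vs AD98: 5
  AD333 vs AD162: 7
  AD238 vs AD293: 10
  AD238 vs AD98: 7
  AD238 vs AD162: 8
  AD293 vs AD98: 8
  AD293 vs AD162: 13
  AD98 vs AD162: 11
The smallest is 2, between AD333 and AD238.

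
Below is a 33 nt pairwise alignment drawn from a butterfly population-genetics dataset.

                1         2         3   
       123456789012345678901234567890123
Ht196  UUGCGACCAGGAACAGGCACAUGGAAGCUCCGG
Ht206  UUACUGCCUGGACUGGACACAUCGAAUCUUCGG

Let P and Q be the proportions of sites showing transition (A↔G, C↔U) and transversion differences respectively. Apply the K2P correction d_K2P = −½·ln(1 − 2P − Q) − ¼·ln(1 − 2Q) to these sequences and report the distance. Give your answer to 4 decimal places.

0.4522

Differing sites — 3:G/A (Ti); 5:G/U (Tv); 6:A/G (Ti); 9:A/U (Tv); 13:A/C (Tv); 14:C/U (Ti); 15:A/G (Ti); 17:G/A (Ti); 23:G/C (Tv); 27:G/U (Tv); 30:C/U (Ti).
Of the 11 differences, 6 transitions and 5 transversions over 33 sites: P = 6/33 = 0.181818, Q = 5/33 = 0.151515.
d = −0.5·ln(0.484849) − 0.25·ln(0.696970) = −0.5·(-0.723918) − 0.25·(-0.361013) = 0.4522.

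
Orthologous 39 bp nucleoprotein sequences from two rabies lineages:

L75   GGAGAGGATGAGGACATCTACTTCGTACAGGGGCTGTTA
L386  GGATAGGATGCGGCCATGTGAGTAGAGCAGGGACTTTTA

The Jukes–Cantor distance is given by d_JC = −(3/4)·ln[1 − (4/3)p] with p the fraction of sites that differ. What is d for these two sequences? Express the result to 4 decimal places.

Mismatches occur at site 4 (G↔T), site 11 (A↔C), site 14 (A↔C), site 18 (C↔G), site 20 (A↔G), site 21 (C↔A), site 22 (T↔G), site 24 (C↔A), site 26 (T↔A), site 27 (A↔G), site 33 (G↔A), site 36 (G↔T).
p = 12/39 = 0.307692.
d = −0.75 · ln(1 − (4/3)·0.307692) = −0.75 · ln(0.589744) = −0.75 · (-0.528067) = 0.3961.

0.3961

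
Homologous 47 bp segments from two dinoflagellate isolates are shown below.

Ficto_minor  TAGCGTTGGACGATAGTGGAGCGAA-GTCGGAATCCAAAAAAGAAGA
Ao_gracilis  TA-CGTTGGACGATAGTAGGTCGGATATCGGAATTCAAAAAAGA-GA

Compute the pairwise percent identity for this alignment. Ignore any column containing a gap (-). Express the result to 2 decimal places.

Excluding the 3 gap columns leaves 44 comparable sites.
Mismatches occur at site 18 (G↔A), site 20 (A↔G), site 21 (G↔T), site 24 (A↔G), site 27 (G↔A), site 35 (C↔T).
38 of the 44 comparable sites match, so the percent identity is 38/44 × 100 = 86.36%.

86.36%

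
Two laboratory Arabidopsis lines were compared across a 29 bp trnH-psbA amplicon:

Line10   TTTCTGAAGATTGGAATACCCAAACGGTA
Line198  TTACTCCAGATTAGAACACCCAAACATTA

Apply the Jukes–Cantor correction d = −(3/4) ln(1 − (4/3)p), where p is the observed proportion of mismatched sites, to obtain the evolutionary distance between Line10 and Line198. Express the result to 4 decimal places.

0.2913

Differing sites — 3:T/A; 6:G/C; 7:A/C; 13:G/A; 17:T/C; 26:G/A; 27:G/T.
p = 7/29 = 0.241379.
d = −0.75 · ln(1 − (4/3)·0.241379) = −0.75 · ln(0.678161) = −0.75 · (-0.388371) = 0.2913.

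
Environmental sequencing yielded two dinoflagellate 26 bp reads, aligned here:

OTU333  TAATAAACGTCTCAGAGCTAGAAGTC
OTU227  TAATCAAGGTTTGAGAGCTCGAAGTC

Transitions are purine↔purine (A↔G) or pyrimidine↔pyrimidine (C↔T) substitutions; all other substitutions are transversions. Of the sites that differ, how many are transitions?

The sequences differ at positions 5 (A/C, transversion), 8 (C/G, transversion), 11 (C/T, transition), 13 (C/G, transversion), 20 (A/C, transversion).
Of the 5 differences, 1 transition and 4 transversions, so the answer is 1.

1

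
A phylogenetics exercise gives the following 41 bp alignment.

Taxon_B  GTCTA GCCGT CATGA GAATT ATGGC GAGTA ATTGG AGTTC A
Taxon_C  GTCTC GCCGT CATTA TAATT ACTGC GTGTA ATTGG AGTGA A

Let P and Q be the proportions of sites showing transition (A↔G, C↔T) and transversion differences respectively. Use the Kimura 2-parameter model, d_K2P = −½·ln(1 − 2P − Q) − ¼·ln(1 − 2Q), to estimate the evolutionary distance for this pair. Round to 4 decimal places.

Mismatches occur at site 5 (A/C, transversion), site 14 (G/T, transversion), site 16 (G/T, transversion), site 22 (T/C, transition), site 23 (G/T, transversion), site 27 (A/T, transversion), site 39 (T/G, transversion), site 40 (C/A, transversion).
Of the 8 differences, 1 transition and 7 transversions over 41 sites: P = 1/41 = 0.024390, Q = 7/41 = 0.170732.
d = −0.5·ln(0.780488) − 0.25·ln(0.658536) = −0.5·(-0.247836) − 0.25·(-0.417736) = 0.2284.

0.2284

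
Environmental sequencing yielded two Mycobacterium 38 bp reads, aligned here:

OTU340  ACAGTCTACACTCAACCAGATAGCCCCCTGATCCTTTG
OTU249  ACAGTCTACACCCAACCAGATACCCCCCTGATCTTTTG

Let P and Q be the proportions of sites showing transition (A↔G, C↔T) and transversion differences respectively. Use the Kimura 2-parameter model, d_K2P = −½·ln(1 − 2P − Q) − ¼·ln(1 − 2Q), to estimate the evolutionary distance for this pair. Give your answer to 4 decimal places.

0.0841

The sequences differ at positions 12 (T/C, transition), 23 (G/C, transversion), 34 (C/T, transition).
Of the 3 differences, 2 transitions and 1 transversion over 38 sites: P = 2/38 = 0.052632, Q = 1/38 = 0.026316.
d = −0.5·ln(0.868420) − 0.25·ln(0.947368) = −0.5·(-0.141080) − 0.25·(-0.054068) = 0.0841.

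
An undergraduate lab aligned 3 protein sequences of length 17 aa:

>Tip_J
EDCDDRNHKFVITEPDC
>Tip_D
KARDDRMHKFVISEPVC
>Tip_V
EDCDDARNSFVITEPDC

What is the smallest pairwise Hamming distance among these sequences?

4

Pairwise Hamming distances:
  Tip_J vs Tip_D: 6
  Tip_J vs Tip_V: 4
  Tip_D vs Tip_V: 9
The smallest is 4, between Tip_J and Tip_V.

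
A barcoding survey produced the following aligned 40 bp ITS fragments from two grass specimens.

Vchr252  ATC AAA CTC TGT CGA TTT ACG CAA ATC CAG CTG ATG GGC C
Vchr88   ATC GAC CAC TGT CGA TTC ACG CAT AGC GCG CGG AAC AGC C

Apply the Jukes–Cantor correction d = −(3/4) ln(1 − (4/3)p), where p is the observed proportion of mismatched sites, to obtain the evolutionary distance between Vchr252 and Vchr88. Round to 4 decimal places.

Differing sites — 4:A/G; 6:A/C; 8:T/A; 18:T/C; 24:A/T; 26:T/G; 28:C/G; 29:A/C; 32:T/G; 35:T/A; 36:G/C; 37:G/A.
p = 12/40 = 0.300000.
d = −0.75 · ln(1 − (4/3)·0.300000) = −0.75 · ln(0.600000) = −0.75 · (-0.510826) = 0.3831.

0.3831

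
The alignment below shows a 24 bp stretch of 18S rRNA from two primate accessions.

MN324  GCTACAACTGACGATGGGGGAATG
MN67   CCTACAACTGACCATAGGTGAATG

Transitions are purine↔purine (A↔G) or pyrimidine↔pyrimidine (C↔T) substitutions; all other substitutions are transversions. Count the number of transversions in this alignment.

Mismatches occur at site 1 (G→C, transversion), site 13 (G→C, transversion), site 16 (G→A, transition), site 19 (G→T, transversion).
Of the 4 differences, 1 transition and 3 transversions, so the answer is 3.

3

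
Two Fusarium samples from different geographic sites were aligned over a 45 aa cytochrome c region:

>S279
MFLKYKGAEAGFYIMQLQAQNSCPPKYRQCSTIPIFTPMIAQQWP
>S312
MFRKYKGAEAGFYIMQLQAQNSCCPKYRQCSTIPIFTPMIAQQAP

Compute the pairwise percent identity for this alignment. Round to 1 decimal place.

93.3%

The sequences differ at positions 3 (L/R), 24 (P/C), 44 (W/A).
42 of the 45 sites match, so the percent identity is 42/45 × 100 = 93.3%.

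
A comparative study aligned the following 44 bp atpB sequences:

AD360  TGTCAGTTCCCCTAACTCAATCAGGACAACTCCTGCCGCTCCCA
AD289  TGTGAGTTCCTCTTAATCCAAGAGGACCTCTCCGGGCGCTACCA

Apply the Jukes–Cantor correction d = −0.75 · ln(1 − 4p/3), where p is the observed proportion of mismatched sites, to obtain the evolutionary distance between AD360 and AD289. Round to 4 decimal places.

0.3390

The sequences differ at positions 4 (C/G), 11 (C/T), 14 (A/T), 16 (C/A), 19 (A/C), 21 (T/A), 22 (C/G), 28 (A/C), 29 (A/T), 34 (T/G), 36 (C/G), 41 (C/A).
p = 12/44 = 0.272727.
d = −0.75 · ln(1 − (4/3)·0.272727) = −0.75 · ln(0.636364) = −0.75 · (-0.451985) = 0.3390.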